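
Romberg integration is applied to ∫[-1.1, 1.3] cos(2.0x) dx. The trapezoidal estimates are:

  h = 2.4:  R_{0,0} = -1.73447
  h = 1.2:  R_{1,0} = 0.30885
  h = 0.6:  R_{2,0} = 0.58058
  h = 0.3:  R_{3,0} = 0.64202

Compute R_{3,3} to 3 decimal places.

0.662

R_{1,1} = 0.30885 + (0.30885 − (-1.73447))/3 = 0.98996
R_{2,1} = 0.58058 + (0.58058 − 0.30885)/3 = 0.67116
R_{3,1} = 0.64202 + (0.64202 − 0.58058)/3 = 0.66250
R_{2,2} = (16·0.67116 − 0.98996) / 15 = 0.64991
R_{3,2} = 0.66250 + (0.66250 − 0.67116)/15 = 0.66192
R_{3,3} = (64·0.66192 − 0.64991) / 63 = 0.66211
(Column j=1 coincides with Simpson's rule on the same nodes.)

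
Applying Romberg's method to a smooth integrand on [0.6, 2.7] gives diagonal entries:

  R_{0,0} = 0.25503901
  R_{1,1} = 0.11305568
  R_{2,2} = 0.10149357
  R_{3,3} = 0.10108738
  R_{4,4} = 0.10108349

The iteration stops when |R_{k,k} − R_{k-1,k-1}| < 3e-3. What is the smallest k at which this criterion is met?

k = 3

|R_{1,1} − R_{0,0}| = 0.14198333 ≥ 3e-3
|R_{2,2} − R_{1,1}| = 0.01156211 ≥ 3e-3
|R_{3,3} − R_{2,2}| = 0.00040619 < 3e-3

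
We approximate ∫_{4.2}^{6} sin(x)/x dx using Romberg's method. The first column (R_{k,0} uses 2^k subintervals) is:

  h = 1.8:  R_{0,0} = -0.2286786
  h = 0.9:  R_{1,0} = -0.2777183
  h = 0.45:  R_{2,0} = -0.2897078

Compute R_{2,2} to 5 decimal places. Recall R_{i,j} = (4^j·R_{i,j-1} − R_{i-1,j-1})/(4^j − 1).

Richardson extrapolation on the trapezoidal column (denominator 4−1=3):
R_{1,1} = (4·(-0.2777183) − (-0.2286786)) / 3 = -0.2940649
R_{2,1} = -0.2897078 + (-0.2897078 − (-0.2777183))/3 = -0.2937043
R_{2,2} = -0.2937043 + (-0.2937043 − (-0.2940649))/15 = -0.2936803

-0.29368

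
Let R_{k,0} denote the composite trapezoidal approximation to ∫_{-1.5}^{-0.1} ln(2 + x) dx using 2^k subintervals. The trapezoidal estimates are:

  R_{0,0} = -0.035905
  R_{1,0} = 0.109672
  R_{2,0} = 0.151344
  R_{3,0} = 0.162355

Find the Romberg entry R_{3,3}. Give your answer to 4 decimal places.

0.1661

R_{1,1} = 0.109672 + (0.109672 − (-0.035905))/3 = 0.158198
R_{2,1} = (4·0.151344 − 0.109672) / 3 = 0.165235
R_{3,1} = (4·0.162355 − 0.151344) / 3 = 0.166025
R_{2,2} = 0.165235 + (0.165235 − 0.158198)/15 = 0.165704
R_{3,2} = 0.166025 + (0.166025 − 0.165235)/15 = 0.166078
R_{3,3} = (64·0.166078 − 0.165704) / 63 = 0.166084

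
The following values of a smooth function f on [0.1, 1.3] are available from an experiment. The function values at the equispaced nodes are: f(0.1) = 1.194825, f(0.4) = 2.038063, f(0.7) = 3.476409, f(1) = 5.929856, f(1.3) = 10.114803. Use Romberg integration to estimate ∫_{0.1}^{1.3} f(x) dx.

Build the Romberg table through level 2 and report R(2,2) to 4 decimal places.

5.0114

R(0,0) (trapezoid, 1 panel, h=1.2000): 6.785777
R(1,0) (trapezoid, 2 panels, h=0.6000): 5.478734
R(2,0) (trapezoid, 4 panels, h=0.3000): 5.129743
R(1,1) = 5.478734 + (5.478734 − 6.785777)/3 = 5.043053
R(2,1) = 5.129743 + (5.129743 − 5.478734)/3 = 5.013413
R(2,2) = 5.013413 + (5.013413 − 5.043053)/15 = 5.011437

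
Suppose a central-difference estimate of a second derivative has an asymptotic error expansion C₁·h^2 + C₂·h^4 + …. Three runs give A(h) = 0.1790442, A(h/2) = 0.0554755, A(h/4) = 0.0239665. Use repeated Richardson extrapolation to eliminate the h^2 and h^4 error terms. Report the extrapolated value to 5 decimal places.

0.01341

First eliminate the h^2 term (factor 2^2 = 4):
  B₁ = (4·0.0554755 − 0.1790442)/3 = 0.0142859
  B₂ = (4·0.0239665 − 0.0554755)/3 = 0.0134635
Then eliminate the h^4 term (factor 2^4 = 16):
  (16·0.0134635 − 0.0142859)/15 = 0.0134087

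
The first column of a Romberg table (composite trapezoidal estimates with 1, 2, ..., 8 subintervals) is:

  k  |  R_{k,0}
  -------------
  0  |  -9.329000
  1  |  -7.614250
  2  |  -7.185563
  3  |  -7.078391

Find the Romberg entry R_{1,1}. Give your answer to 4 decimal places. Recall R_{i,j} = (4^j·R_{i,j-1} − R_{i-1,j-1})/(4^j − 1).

-7.0427

R_{1,1} = (4·(-7.614250) − (-9.329000)) / 3 = -7.042667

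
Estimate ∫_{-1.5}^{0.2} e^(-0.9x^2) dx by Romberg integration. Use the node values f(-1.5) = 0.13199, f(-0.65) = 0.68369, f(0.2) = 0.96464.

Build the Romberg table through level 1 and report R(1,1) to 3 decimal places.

1.086

R(0,0) (trapezoid, 1 panel, h=1.7000): 0.93214
R(1,0) (trapezoid, 2 panels, h=0.8500): 1.04720
R(1,1) = 1.04720 + (1.04720 − 0.93214)/3 = 1.08555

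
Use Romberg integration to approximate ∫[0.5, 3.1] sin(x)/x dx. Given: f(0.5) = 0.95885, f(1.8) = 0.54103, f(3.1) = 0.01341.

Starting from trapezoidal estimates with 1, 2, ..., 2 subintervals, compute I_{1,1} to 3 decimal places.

I_{0,0} (trapezoid, 1 panel, h=2.6000): 1.26394
I_{1,0} (trapezoid, 2 panels, h=1.3000): 1.33531
I_{1,1} = 1.33531 + (1.33531 − 1.26394)/3 = 1.35910

1.359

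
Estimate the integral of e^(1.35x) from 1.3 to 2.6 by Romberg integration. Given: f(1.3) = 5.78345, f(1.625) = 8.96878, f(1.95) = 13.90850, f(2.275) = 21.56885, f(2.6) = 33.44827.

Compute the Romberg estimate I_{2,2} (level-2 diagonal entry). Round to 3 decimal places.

20.493

I_{0,0} (trapezoid, 1 panel, h=1.3000): 25.50062
I_{1,0} (trapezoid, 2 panels, h=0.6500): 21.79083
I_{2,0} (trapezoid, 4 panels, h=0.3250): 20.82015
I_{1,1} = 21.79083 + (21.79083 − 25.50062)/3 = 20.55423
I_{2,1} = 20.82015 + (20.82015 − 21.79083)/3 = 20.49659
I_{2,2} = 20.49659 + (20.49659 − 20.55423)/15 = 20.49275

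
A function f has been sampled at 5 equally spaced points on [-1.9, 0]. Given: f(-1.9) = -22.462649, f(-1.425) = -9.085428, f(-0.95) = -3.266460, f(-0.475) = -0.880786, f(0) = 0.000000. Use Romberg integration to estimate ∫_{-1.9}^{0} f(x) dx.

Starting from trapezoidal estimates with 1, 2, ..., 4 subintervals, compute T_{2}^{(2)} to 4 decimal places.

T_{0}^{(0)} (trapezoid, 1 panel, h=1.9000): -21.339517
T_{1}^{(0)} (trapezoid, 2 panels, h=0.9500): -13.772895
T_{2}^{(0)} (trapezoid, 4 panels, h=0.4750): -11.620399
T_{1}^{(1)} = -13.772895 + (-13.772895 − (-21.339517))/3 = -11.250688
T_{2}^{(1)} = -11.620399 + (-11.620399 − (-13.772895))/3 = -10.902900
T_{2}^{(2)} = -10.902900 + (-10.902900 − (-11.250688))/15 = -10.879714

-10.8797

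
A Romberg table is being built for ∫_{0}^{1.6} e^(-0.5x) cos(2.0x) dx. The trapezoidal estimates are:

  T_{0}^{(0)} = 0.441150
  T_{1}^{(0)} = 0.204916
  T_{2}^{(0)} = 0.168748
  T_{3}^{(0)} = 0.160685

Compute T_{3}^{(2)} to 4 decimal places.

Richardson extrapolation on the trapezoidal column (denominator 4−1=3):
T_{2}^{(1)} = 0.168748 + (0.168748 − 0.204916)/3 = 0.156692
T_{3}^{(1)} = 0.160685 + (0.160685 − 0.168748)/3 = 0.157997
T_{3}^{(2)} = (16·0.157997 − 0.156692) / 15 = 0.158084
(Column j=1 coincides with Simpson's rule on the same nodes.)

0.1581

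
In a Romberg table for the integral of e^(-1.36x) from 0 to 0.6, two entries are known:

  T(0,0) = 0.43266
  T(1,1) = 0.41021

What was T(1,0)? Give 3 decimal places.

0.416

From T(1,1) = (4·T(1,0) − T(0,0))/3, solve for T(1,0):
4·T(1,0) = 3·0.41021 + 0.43266 = 1.66329
T(1,0) = 0.41582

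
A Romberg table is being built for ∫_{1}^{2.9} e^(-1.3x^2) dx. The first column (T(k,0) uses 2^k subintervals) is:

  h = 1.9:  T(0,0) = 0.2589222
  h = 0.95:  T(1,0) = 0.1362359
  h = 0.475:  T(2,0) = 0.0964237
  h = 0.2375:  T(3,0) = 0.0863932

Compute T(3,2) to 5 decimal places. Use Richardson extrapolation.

0.08304

Richardson extrapolation on the trapezoidal column (denominator 4−1=3):
T(2,1) = (4·0.0964237 − 0.1362359) / 3 = 0.0831530
T(3,1) = 0.0863932 + (0.0863932 − 0.0964237)/3 = 0.0830497
T(3,2) = (16·0.0830497 − 0.0831530) / 15 = 0.0830428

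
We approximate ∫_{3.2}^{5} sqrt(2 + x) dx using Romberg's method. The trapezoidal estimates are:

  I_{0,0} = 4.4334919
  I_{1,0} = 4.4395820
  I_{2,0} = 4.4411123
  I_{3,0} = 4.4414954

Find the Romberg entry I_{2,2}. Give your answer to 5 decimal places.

4.44162

I_{1,1} = 4.4395820 + (4.4395820 − 4.4334919)/3 = 4.4416120
I_{2,1} = (4·4.4411123 − 4.4395820) / 3 = 4.4416224
I_{2,2} = 4.4416224 + (4.4416224 − 4.4416120)/15 = 4.4416231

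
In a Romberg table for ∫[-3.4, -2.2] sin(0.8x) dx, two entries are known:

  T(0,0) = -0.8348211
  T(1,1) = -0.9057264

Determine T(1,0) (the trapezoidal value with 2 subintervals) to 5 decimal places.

From T(1,1) = (4·T(1,0) − T(0,0))/3, solve for T(1,0):
4·T(1,0) = 3·(-0.9057264) + (-0.8348211) = -3.5520003
T(1,0) = -0.8880001

-0.88800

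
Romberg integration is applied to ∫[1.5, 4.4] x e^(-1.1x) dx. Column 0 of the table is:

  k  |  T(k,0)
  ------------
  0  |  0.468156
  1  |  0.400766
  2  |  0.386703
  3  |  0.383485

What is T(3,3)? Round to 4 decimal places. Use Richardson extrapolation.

Richardson extrapolation on the trapezoidal column (denominator 4−1=3):
T(1,1) = 0.400766 + (0.400766 − 0.468156)/3 = 0.378303
T(2,1) = 0.386703 + (0.386703 − 0.400766)/3 = 0.382015
T(3,1) = (4·0.383485 − 0.386703) / 3 = 0.382412
T(2,2) = 0.382015 + (0.382015 − 0.378303)/15 = 0.382262
T(3,2) = 0.382412 + (0.382412 − 0.382015)/15 = 0.382438
T(3,3) = (64·0.382438 − 0.382262) / 63 = 0.382441

0.3824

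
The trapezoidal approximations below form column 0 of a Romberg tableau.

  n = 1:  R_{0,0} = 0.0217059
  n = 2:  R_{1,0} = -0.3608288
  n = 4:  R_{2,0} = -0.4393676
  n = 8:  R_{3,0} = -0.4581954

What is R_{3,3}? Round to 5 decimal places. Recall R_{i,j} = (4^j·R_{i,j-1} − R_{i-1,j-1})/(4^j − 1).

R_{1,1} = -0.3608288 + (-0.3608288 − 0.0217059)/3 = -0.4883404
R_{2,1} = (4·(-0.4393676) − (-0.3608288)) / 3 = -0.4655472
R_{3,1} = -0.4581954 + (-0.4581954 − (-0.4393676))/3 = -0.4644713
R_{2,2} = -0.4655472 + (-0.4655472 − (-0.4883404))/15 = -0.4640277
R_{3,2} = (16·(-0.4644713) − (-0.4655472)) / 15 = -0.4643996
R_{3,3} = (64·(-0.4643996) − (-0.4640277)) / 63 = -0.4644055

-0.46441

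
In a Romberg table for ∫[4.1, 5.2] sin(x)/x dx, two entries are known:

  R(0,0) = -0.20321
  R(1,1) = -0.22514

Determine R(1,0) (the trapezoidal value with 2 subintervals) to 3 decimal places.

From R(1,1) = (4·R(1,0) − R(0,0))/3, solve for R(1,0):
4·R(1,0) = 3·(-0.22514) + (-0.20321) = -0.87863
R(1,0) = -0.21966

-0.220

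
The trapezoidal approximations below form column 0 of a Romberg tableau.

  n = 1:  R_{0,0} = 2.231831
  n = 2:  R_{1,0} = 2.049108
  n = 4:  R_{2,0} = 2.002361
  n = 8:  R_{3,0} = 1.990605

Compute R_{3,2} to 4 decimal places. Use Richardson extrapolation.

R_{2,1} = (4·2.002361 − 2.049108) / 3 = 1.986779
R_{3,1} = (4·1.990605 − 2.002361) / 3 = 1.986686
R_{3,2} = 1.986686 + (1.986686 − 1.986779)/15 = 1.986680

1.9867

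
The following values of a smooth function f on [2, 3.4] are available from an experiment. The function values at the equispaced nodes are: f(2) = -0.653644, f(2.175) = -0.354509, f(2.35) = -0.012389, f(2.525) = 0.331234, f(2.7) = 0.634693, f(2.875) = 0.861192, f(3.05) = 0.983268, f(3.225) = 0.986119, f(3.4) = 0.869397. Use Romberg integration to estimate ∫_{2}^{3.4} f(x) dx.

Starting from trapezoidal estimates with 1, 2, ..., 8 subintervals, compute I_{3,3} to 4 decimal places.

I_{0,0} (trapezoid, 1 panel, h=1.4000): 0.151027
I_{1,0} (trapezoid, 2 panels, h=0.7000): 0.519799
I_{2,0} (trapezoid, 4 panels, h=0.3500): 0.599707
I_{3,0} (trapezoid, 8 panels, h=0.1750): 0.619060
I_{1,1} = 0.519799 + (0.519799 − 0.151027)/3 = 0.642723
I_{2,1} = 0.599707 + (0.599707 − 0.519799)/3 = 0.626343
I_{3,1} = 0.619060 + (0.619060 − 0.599707)/3 = 0.625511
I_{2,2} = 0.626343 + (0.626343 − 0.642723)/15 = 0.625251
I_{3,2} = 0.625511 + (0.625511 − 0.626343)/15 = 0.625456
I_{3,3} = 0.625456 + (0.625456 − 0.625251)/63 = 0.625459

0.6255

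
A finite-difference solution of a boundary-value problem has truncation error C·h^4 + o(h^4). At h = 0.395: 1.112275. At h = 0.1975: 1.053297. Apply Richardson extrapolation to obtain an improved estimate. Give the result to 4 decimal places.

The leading error scales as h^4; refining by a factor of 2 reduces it by 2^4 = 16.
Extrapolated value = (16·A(h/2) − A(h)) / (16 − 1)
= (16·1.053297 − 1.112275) / 15
= 15.740477 / 15 = 1.049365

1.0494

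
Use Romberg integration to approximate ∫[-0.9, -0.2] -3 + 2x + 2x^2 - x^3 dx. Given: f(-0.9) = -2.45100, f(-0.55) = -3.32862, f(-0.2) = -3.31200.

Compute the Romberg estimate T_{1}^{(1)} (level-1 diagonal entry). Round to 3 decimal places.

T_{0}^{(0)} (trapezoid, 1 panel, h=0.7000): -2.01705
T_{1}^{(0)} (trapezoid, 2 panels, h=0.3500): -2.17354
T_{1}^{(1)} = -2.17354 + (-2.17354 − (-2.01705))/3 = -2.22570

-2.226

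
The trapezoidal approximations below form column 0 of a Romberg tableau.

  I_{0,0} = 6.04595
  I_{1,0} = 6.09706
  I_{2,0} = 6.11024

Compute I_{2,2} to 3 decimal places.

6.115

I_{1,1} = (4·6.09706 − 6.04595) / 3 = 6.11410
I_{2,1} = 6.11024 + (6.11024 − 6.09706)/3 = 6.11463
I_{2,2} = (16·6.11463 − 6.11410) / 15 = 6.11467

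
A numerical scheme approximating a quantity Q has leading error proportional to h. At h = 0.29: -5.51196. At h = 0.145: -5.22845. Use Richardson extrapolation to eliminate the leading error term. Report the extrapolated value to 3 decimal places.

-4.945

Extrapolated value = (2·A(h/2) − A(h)) / (2 − 1)
= (2·(-5.22845) − (-5.51196)) / 1
= -4.94494 / 1 = -4.94494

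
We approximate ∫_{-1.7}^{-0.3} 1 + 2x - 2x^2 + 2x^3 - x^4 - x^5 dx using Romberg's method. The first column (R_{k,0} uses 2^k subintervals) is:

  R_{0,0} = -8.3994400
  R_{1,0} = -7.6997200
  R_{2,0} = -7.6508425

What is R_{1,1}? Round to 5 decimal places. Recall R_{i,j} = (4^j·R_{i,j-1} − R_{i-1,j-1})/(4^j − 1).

-7.46648

Richardson extrapolation on the trapezoidal column (denominator 4−1=3):
R_{1,1} = (4·(-7.6997200) − (-8.3994400)) / 3 = -7.4664800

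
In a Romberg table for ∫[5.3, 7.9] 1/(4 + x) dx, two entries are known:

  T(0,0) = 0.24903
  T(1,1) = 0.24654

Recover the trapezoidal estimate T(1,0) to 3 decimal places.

0.247

From T(1,1) = (4·T(1,0) − T(0,0))/3, solve for T(1,0):
4·T(1,0) = 3·0.24654 + 0.24903 = 0.98865
T(1,0) = 0.24716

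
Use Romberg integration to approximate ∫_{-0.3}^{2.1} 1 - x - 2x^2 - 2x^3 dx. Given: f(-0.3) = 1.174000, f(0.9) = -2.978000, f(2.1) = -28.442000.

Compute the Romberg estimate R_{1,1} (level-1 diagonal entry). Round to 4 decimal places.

-15.6720

R_{0,0} (trapezoid, 1 panel, h=2.4000): -32.721600
R_{1,0} (trapezoid, 2 panels, h=1.2000): -19.934400
R_{1,1} = -19.934400 + (-19.934400 − (-32.721600))/3 = -15.672000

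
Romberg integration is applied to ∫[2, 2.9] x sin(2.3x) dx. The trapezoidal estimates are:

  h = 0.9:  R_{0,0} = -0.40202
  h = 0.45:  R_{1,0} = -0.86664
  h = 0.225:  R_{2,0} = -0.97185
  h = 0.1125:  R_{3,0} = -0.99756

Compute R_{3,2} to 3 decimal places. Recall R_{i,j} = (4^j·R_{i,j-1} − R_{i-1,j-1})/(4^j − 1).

R_{2,1} = -0.97185 + (-0.97185 − (-0.86664))/3 = -1.00692
R_{3,1} = -0.99756 + (-0.99756 − (-0.97185))/3 = -1.00613
R_{3,2} = (16·(-1.00613) − (-1.00692)) / 15 = -1.00608

-1.006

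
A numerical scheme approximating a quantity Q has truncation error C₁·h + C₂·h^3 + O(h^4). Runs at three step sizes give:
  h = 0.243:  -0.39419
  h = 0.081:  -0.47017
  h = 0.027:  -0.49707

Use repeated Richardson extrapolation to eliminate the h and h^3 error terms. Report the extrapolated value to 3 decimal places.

-0.511

First eliminate the h term (factor 3^1 = 3):
  B₁ = (3·(-0.47017) − (-0.39419))/2 = -0.50816
  B₂ = (3·(-0.49707) − (-0.47017))/2 = -0.51052
Then eliminate the h^3 term (factor 3^3 = 27):
  (27·(-0.51052) − (-0.50816))/26 = -0.51061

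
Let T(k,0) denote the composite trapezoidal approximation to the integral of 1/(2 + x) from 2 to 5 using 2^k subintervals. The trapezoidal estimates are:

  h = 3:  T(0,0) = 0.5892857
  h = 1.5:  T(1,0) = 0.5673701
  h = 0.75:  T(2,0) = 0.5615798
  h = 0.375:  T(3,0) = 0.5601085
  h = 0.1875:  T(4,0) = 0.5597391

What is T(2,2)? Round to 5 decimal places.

T(1,1) = 0.5673701 + (0.5673701 − 0.5892857)/3 = 0.5600649
T(2,1) = 0.5615798 + (0.5615798 − 0.5673701)/3 = 0.5596497
T(2,2) = 0.5596497 + (0.5596497 − 0.5600649)/15 = 0.5596220
(Column j=1 coincides with Simpson's rule on the same nodes.)

0.55962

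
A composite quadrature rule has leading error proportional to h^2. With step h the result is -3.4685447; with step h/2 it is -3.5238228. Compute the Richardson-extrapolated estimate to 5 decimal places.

Extrapolated value = (4·A(h/2) − A(h)) / (4 − 1)
= (4·(-3.5238228) − (-3.4685447)) / 3
= -10.6267465 / 3 = -3.5422488

-3.54225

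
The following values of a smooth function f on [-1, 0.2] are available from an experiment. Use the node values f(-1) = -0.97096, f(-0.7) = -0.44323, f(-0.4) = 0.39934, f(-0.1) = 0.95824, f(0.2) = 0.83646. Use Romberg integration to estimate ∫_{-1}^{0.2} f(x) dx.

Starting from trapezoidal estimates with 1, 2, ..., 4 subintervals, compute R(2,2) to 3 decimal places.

0.271

R(0,0) (trapezoid, 1 panel, h=1.2000): -0.08070
R(1,0) (trapezoid, 2 panels, h=0.6000): 0.19925
R(2,0) (trapezoid, 4 panels, h=0.3000): 0.25413
R(1,1) = 0.19925 + (0.19925 − (-0.08070))/3 = 0.29257
R(2,1) = 0.25413 + (0.25413 − 0.19925)/3 = 0.27242
R(2,2) = 0.27242 + (0.27242 − 0.29257)/15 = 0.27108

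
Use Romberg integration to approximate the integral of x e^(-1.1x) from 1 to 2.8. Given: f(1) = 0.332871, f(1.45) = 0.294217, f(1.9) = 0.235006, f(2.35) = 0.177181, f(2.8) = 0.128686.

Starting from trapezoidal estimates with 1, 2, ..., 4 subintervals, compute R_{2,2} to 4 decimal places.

0.4227

R_{0,0} (trapezoid, 1 panel, h=1.8000): 0.415401
R_{1,0} (trapezoid, 2 panels, h=0.9000): 0.419206
R_{2,0} (trapezoid, 4 panels, h=0.4500): 0.421732
R_{1,1} = 0.419206 + (0.419206 − 0.415401)/3 = 0.420474
R_{2,1} = 0.421732 + (0.421732 − 0.419206)/3 = 0.422574
R_{2,2} = 0.422574 + (0.422574 − 0.420474)/15 = 0.422714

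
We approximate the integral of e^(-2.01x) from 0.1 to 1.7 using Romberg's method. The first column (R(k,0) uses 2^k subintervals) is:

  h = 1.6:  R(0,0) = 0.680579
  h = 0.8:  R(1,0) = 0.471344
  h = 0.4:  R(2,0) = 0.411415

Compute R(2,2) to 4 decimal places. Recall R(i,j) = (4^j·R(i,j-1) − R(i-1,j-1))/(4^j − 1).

0.3908

Richardson extrapolation on the trapezoidal column (denominator 4−1=3):
R(1,1) = (4·0.471344 − 0.680579) / 3 = 0.401599
R(2,1) = (4·0.411415 − 0.471344) / 3 = 0.391439
R(2,2) = 0.391439 + (0.391439 − 0.401599)/15 = 0.390762
(Column j=1 coincides with Simpson's rule on the same nodes.)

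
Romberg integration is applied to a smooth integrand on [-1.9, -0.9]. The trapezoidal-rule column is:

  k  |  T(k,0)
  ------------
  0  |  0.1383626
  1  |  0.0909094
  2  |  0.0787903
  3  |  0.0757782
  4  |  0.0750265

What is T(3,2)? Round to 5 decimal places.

0.07478

Richardson extrapolation on the trapezoidal column (denominator 4−1=3):
T(2,1) = (4·0.0787903 − 0.0909094) / 3 = 0.0747506
T(3,1) = 0.0757782 + (0.0757782 − 0.0787903)/3 = 0.0747742
T(3,2) = (16·0.0747742 − 0.0747506) / 15 = 0.0747758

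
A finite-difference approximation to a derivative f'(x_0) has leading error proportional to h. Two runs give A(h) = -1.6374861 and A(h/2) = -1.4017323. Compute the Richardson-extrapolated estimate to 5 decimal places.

-1.16598

The leading error scales as h; refining by a factor of 2 reduces it by 2^1 = 2.
Extrapolated value = (2·A(h/2) − A(h)) / (2 − 1)
= (2·(-1.4017323) − (-1.6374861)) / 1
= -1.1659785 / 1 = -1.1659785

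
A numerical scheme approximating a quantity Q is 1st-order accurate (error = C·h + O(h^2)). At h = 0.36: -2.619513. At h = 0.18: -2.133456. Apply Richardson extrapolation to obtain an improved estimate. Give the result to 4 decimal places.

The leading error scales as h; refining by a factor of 2 reduces it by 2^1 = 2.
Extrapolated value = (2·A(h/2) − A(h)) / (2 − 1)
= (2·(-2.133456) − (-2.619513)) / 1
= -1.647399 / 1 = -1.647399

-1.6474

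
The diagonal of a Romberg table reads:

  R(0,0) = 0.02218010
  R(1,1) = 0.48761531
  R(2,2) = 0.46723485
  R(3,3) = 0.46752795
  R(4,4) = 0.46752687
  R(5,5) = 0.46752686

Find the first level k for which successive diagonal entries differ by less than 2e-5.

k = 4

|R(1,1) − R(0,0)| = 0.46543521 ≥ 2e-5
|R(2,2) − R(1,1)| = 0.02038046 ≥ 2e-5
|R(3,3) − R(2,2)| = 0.00029310 ≥ 2e-5
|R(4,4) − R(3,3)| = 0.00000108 < 2e-5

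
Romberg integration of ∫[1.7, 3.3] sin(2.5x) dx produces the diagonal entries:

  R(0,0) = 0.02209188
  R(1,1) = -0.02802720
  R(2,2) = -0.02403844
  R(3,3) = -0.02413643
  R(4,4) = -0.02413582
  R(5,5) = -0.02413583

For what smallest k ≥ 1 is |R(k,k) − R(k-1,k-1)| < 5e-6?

k = 4

|R(1,1) − R(0,0)| = 0.05011908 ≥ 5e-6
|R(2,2) − R(1,1)| = 0.00398876 ≥ 5e-6
|R(3,3) − R(2,2)| = 0.00009799 ≥ 5e-6
|R(4,4) − R(3,3)| = 0.00000061 < 5e-6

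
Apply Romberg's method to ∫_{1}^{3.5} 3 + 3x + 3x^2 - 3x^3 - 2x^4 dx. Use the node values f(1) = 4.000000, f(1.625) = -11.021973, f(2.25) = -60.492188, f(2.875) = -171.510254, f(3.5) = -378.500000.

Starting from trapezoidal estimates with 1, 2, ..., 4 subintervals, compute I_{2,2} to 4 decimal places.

I_{0,0} (trapezoid, 1 panel, h=2.5000): -468.125000
I_{1,0} (trapezoid, 2 panels, h=1.2500): -309.677735
I_{2,0} (trapezoid, 4 panels, h=0.6250): -268.921509
I_{1,1} = -309.677735 + (-309.677735 − (-468.125000))/3 = -256.861980
I_{2,1} = -268.921509 + (-268.921509 − (-309.677735))/3 = -255.336100
I_{2,2} = -255.336100 + (-255.336100 − (-256.861980))/15 = -255.234375

-255.2344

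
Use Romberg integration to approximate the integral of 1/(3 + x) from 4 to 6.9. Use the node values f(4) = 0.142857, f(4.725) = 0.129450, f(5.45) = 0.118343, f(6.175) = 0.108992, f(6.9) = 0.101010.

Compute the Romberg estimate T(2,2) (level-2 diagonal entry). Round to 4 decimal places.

T(0,0) (trapezoid, 1 panel, h=2.9000): 0.353607
T(1,0) (trapezoid, 2 panels, h=1.4500): 0.348401
T(2,0) (trapezoid, 4 panels, h=0.7250): 0.347071
T(1,1) = 0.348401 + (0.348401 − 0.353607)/3 = 0.346666
T(2,1) = 0.347071 + (0.347071 − 0.348401)/3 = 0.346628
T(2,2) = 0.346628 + (0.346628 − 0.346666)/15 = 0.346625

0.3466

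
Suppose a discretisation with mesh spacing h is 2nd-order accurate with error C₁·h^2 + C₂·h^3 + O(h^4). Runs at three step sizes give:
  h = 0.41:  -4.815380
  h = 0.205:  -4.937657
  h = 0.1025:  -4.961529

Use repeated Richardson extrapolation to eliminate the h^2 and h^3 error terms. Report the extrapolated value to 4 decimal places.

-4.9682

First eliminate the h^2 term (factor 2^2 = 4):
  B₁ = (4·(-4.937657) − (-4.815380))/3 = -4.978416
  B₂ = (4·(-4.961529) − (-4.937657))/3 = -4.969486
Then eliminate the h^3 term (factor 2^3 = 8):
  (8·(-4.969486) − (-4.978416))/7 = -4.968210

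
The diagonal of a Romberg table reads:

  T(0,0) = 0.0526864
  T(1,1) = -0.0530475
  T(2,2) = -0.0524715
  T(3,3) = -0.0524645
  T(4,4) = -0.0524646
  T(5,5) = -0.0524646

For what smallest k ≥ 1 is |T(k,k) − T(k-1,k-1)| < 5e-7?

k = 4

|T(1,1) − T(0,0)| = 0.1057339 ≥ 5e-7
|T(2,2) − T(1,1)| = 0.0005760 ≥ 5e-7
|T(3,3) − T(2,2)| = 0.0000070 ≥ 5e-7
|T(4,4) − T(3,3)| = 0.0000001 < 5e-7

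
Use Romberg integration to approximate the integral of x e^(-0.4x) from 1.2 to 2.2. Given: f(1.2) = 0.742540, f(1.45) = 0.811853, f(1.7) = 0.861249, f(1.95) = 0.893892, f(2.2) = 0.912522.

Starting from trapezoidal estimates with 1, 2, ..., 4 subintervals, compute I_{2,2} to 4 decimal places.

I_{0,0} (trapezoid, 1 panel, h=1.0000): 0.827531
I_{1,0} (trapezoid, 2 panels, h=0.5000): 0.844390
I_{2,0} (trapezoid, 4 panels, h=0.2500): 0.848631
I_{1,1} = 0.844390 + (0.844390 − 0.827531)/3 = 0.850010
I_{2,1} = 0.848631 + (0.848631 − 0.844390)/3 = 0.850045
I_{2,2} = 0.850045 + (0.850045 − 0.850010)/15 = 0.850047

0.8500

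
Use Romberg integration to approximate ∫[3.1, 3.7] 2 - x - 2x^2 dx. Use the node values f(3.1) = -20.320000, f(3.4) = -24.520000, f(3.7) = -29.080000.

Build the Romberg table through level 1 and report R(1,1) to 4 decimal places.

-14.7480

R(0,0) (trapezoid, 1 panel, h=0.6000): -14.820000
R(1,0) (trapezoid, 2 panels, h=0.3000): -14.766000
R(1,1) = -14.766000 + (-14.766000 − (-14.820000))/3 = -14.748000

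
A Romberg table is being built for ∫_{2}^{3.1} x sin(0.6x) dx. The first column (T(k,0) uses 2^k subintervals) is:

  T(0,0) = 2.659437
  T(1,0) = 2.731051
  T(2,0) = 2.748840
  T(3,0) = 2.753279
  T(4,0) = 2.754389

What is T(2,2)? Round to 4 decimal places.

Richardson extrapolation on the trapezoidal column (denominator 4−1=3):
T(1,1) = 2.731051 + (2.731051 − 2.659437)/3 = 2.754922
T(2,1) = 2.748840 + (2.748840 − 2.731051)/3 = 2.754770
T(2,2) = (16·2.754770 − 2.754922) / 15 = 2.754760

2.7548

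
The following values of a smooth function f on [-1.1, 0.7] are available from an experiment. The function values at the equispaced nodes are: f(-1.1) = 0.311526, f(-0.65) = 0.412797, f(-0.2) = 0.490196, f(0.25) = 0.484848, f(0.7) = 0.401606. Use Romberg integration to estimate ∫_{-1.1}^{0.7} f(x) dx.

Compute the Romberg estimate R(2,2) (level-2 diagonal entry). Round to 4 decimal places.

0.7920

R(0,0) (trapezoid, 1 panel, h=1.8000): 0.641819
R(1,0) (trapezoid, 2 panels, h=0.9000): 0.762086
R(2,0) (trapezoid, 4 panels, h=0.4500): 0.784983
R(1,1) = 0.762086 + (0.762086 − 0.641819)/3 = 0.802175
R(2,1) = 0.784983 + (0.784983 − 0.762086)/3 = 0.792615
R(2,2) = 0.792615 + (0.792615 − 0.802175)/15 = 0.791978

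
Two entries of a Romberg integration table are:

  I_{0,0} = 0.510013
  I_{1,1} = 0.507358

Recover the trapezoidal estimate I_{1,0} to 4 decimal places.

From I_{1,1} = (4·I_{1,0} − I_{0,0})/3, solve for I_{1,0}:
4·I_{1,0} = 3·0.507358 + 0.510013 = 2.032087
I_{1,0} = 0.508022

0.5080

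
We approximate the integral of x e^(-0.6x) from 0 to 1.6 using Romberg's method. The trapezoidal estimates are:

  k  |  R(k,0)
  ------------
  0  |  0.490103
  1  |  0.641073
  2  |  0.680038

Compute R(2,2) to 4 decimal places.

0.6931

R(1,1) = (4·0.641073 − 0.490103) / 3 = 0.691396
R(2,1) = 0.680038 + (0.680038 − 0.641073)/3 = 0.693026
R(2,2) = 0.693026 + (0.693026 − 0.691396)/15 = 0.693135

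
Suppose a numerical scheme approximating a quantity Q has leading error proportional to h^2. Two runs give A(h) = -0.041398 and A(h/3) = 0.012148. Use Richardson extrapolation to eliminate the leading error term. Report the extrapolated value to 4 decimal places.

Extrapolated value = (9·A(h/3) − A(h)) / (9 − 1)
= (9·0.012148 − (-0.041398)) / 8
= 0.150730 / 8 = 0.018841

0.0188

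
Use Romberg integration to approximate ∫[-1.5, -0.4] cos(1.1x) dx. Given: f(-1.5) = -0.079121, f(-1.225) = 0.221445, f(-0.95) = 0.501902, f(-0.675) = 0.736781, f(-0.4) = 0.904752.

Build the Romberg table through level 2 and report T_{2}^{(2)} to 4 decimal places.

T_{0}^{(0)} (trapezoid, 1 panel, h=1.1000): 0.454097
T_{1}^{(0)} (trapezoid, 2 panels, h=0.5500): 0.503095
T_{2}^{(0)} (trapezoid, 4 panels, h=0.2750): 0.515059
T_{1}^{(1)} = 0.503095 + (0.503095 − 0.454097)/3 = 0.519428
T_{2}^{(1)} = 0.515059 + (0.515059 − 0.503095)/3 = 0.519047
T_{2}^{(2)} = 0.519047 + (0.519047 − 0.519428)/15 = 0.519022

0.5190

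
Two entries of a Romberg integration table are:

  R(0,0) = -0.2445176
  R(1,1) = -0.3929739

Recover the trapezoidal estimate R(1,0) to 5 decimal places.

-0.35586

From R(1,1) = (4·R(1,0) − R(0,0))/3, solve for R(1,0):
4·R(1,0) = 3·(-0.3929739) + (-0.2445176) = -1.4234393
R(1,0) = -0.3558598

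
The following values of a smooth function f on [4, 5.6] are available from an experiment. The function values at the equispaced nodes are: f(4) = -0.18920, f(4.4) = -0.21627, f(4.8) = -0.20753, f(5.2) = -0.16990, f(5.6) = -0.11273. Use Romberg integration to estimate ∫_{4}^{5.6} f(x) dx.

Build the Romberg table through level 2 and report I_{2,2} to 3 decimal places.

I_{0,0} (trapezoid, 1 panel, h=1.6000): -0.24154
I_{1,0} (trapezoid, 2 panels, h=0.8000): -0.28680
I_{2,0} (trapezoid, 4 panels, h=0.4000): -0.29787
I_{1,1} = -0.28680 + (-0.28680 − (-0.24154))/3 = -0.30189
I_{2,1} = -0.29787 + (-0.29787 − (-0.28680))/3 = -0.30156
I_{2,2} = -0.30156 + (-0.30156 − (-0.30189))/15 = -0.30154

-0.302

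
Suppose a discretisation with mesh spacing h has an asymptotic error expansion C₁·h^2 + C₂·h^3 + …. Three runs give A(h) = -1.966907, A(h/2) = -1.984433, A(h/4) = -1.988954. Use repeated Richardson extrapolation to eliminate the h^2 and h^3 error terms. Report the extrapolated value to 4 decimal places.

First eliminate the h^2 term (factor 2^2 = 4):
  B₁ = (4·(-1.984433) − (-1.966907))/3 = -1.990275
  B₂ = (4·(-1.988954) − (-1.984433))/3 = -1.990461
Then eliminate the h^3 term (factor 2^3 = 8):
  (8·(-1.990461) − (-1.990275))/7 = -1.990488

-1.9905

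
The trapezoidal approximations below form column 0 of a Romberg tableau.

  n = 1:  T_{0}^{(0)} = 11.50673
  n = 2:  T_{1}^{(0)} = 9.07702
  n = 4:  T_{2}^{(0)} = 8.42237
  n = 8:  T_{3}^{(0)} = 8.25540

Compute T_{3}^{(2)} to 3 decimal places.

8.199

Richardson extrapolation on the trapezoidal column (denominator 4−1=3):
T_{2}^{(1)} = (4·8.42237 − 9.07702) / 3 = 8.20415
T_{3}^{(1)} = (4·8.25540 − 8.42237) / 3 = 8.19974
T_{3}^{(2)} = 8.19974 + (8.19974 − 8.20415)/15 = 8.19945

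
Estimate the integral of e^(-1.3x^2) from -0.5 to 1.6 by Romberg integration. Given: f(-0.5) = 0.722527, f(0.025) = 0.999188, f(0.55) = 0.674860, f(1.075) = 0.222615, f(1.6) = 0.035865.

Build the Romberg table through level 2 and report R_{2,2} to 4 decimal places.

1.2251

R_{0,0} (trapezoid, 1 panel, h=2.1000): 0.796312
R_{1,0} (trapezoid, 2 panels, h=1.0500): 1.106759
R_{2,0} (trapezoid, 4 panels, h=0.5250): 1.194826
R_{1,1} = 1.106759 + (1.106759 − 0.796312)/3 = 1.210241
R_{2,1} = 1.194826 + (1.194826 − 1.106759)/3 = 1.224182
R_{2,2} = 1.224182 + (1.224182 − 1.210241)/15 = 1.225111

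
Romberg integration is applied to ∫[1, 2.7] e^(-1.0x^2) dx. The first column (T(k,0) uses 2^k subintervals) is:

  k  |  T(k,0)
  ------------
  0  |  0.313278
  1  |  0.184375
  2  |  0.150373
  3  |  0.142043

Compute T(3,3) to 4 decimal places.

0.1393

T(1,1) = 0.184375 + (0.184375 − 0.313278)/3 = 0.141407
T(2,1) = 0.150373 + (0.150373 − 0.184375)/3 = 0.139039
T(3,1) = (4·0.142043 − 0.150373) / 3 = 0.139266
T(2,2) = 0.139039 + (0.139039 − 0.141407)/15 = 0.138881
T(3,2) = 0.139266 + (0.139266 − 0.139039)/15 = 0.139281
T(3,3) = (64·0.139281 − 0.138881) / 63 = 0.139287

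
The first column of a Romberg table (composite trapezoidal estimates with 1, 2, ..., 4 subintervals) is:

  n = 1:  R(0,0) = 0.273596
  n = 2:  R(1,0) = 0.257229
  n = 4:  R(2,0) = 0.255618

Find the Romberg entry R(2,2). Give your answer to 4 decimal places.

0.2553

Richardson extrapolation on the trapezoidal column (denominator 4−1=3):
R(1,1) = (4·0.257229 − 0.273596) / 3 = 0.251773
R(2,1) = 0.255618 + (0.255618 − 0.257229)/3 = 0.255081
R(2,2) = (16·0.255081 − 0.251773) / 15 = 0.255302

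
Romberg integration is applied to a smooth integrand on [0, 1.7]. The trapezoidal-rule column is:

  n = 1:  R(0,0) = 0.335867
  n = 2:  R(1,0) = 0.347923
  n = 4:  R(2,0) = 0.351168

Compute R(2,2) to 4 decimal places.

Richardson extrapolation on the trapezoidal column (denominator 4−1=3):
R(1,1) = 0.347923 + (0.347923 − 0.335867)/3 = 0.351942
R(2,1) = 0.351168 + (0.351168 − 0.347923)/3 = 0.352250
R(2,2) = (16·0.352250 − 0.351942) / 15 = 0.352271

0.3523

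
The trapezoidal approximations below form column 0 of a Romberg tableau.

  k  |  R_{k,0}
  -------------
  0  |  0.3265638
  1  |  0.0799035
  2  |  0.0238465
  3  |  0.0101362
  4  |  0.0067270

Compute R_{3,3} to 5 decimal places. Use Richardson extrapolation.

0.00559

Richardson extrapolation on the trapezoidal column (denominator 4−1=3):
R_{1,1} = 0.0799035 + (0.0799035 − 0.3265638)/3 = -0.0023166
R_{2,1} = (4·0.0238465 − 0.0799035) / 3 = 0.0051608
R_{3,1} = (4·0.0101362 − 0.0238465) / 3 = 0.0055661
R_{2,2} = 0.0051608 + (0.0051608 − (-0.0023166))/15 = 0.0056593
R_{3,2} = 0.0055661 + (0.0055661 − 0.0051608)/15 = 0.0055931
R_{3,3} = (64·0.0055931 − 0.0056593) / 63 = 0.0055920
(Column j=1 coincides with Simpson's rule on the same nodes.)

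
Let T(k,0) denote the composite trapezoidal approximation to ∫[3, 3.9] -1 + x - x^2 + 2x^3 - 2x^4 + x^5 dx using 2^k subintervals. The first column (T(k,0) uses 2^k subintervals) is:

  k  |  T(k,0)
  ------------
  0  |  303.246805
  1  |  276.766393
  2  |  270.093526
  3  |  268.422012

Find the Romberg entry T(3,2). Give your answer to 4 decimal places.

Richardson extrapolation on the trapezoidal column (denominator 4−1=3):
T(2,1) = (4·270.093526 − 276.766393) / 3 = 267.869237
T(3,1) = 268.422012 + (268.422012 − 270.093526)/3 = 267.864841
T(3,2) = 267.864841 + (267.864841 − 267.869237)/15 = 267.864548

267.8645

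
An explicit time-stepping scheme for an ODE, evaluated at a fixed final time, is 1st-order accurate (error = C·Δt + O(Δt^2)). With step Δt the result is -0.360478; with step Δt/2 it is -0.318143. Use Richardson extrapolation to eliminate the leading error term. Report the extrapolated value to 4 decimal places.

-0.2758

The leading error scales as Δt; refining by a factor of 2 reduces it by 2^1 = 2.
Extrapolated value = (2·A(Δt/2) − A(Δt)) / (2 − 1)
= (2·(-0.318143) − (-0.360478)) / 1
= -0.275808 / 1 = -0.275808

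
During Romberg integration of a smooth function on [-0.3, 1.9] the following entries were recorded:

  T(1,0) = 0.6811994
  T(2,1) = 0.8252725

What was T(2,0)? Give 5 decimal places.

0.78925

From T(2,1) = (4·T(2,0) − T(1,0))/3, solve for T(2,0):
4·T(2,0) = 3·0.8252725 + 0.6811994 = 3.1570169
T(2,0) = 0.7892542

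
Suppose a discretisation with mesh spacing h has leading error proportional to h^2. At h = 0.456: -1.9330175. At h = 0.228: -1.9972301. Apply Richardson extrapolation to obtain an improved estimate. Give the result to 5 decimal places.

The leading error scales as h^2; refining by a factor of 2 reduces it by 2^2 = 4.
Extrapolated value = (4·A(h/2) − A(h)) / (4 − 1)
= (4·(-1.9972301) − (-1.9330175)) / 3
= -6.0559029 / 3 = -2.0186343

-2.01863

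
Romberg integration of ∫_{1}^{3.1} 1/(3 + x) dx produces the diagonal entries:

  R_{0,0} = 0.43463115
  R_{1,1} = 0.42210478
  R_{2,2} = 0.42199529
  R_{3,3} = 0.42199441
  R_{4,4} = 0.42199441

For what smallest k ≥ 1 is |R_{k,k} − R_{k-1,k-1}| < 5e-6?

|R_{1,1} − R_{0,0}| = 0.01252637 ≥ 5e-6
|R_{2,2} − R_{1,1}| = 0.00010949 ≥ 5e-6
|R_{3,3} − R_{2,2}| = 0.00000088 < 5e-6

k = 3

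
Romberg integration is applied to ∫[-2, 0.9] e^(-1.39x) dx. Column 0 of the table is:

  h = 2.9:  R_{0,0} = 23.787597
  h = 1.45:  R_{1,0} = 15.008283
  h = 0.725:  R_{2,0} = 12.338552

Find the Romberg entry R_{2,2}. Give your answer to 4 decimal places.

Richardson extrapolation on the trapezoidal column (denominator 4−1=3):
R_{1,1} = (4·15.008283 − 23.787597) / 3 = 12.081845
R_{2,1} = (4·12.338552 − 15.008283) / 3 = 11.448642
R_{2,2} = 11.448642 + (11.448642 − 12.081845)/15 = 11.406428
(Column j=1 coincides with Simpson's rule on the same nodes.)

11.4064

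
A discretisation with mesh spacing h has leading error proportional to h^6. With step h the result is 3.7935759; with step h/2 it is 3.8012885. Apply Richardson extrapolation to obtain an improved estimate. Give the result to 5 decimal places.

The leading error scales as h^6; refining by a factor of 2 reduces it by 2^6 = 64.
Extrapolated value = (64·A(h/2) − A(h)) / (64 − 1)
= (64·3.8012885 − 3.7935759) / 63
= 239.4888881 / 63 = 3.8014109

3.80141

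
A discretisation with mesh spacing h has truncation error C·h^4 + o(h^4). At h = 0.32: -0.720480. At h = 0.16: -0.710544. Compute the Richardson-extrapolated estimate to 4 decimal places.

-0.7099

Extrapolated value = (16·A(h/2) − A(h)) / (16 − 1)
= (16·(-0.710544) − (-0.720480)) / 15
= -10.648224 / 15 = -0.709882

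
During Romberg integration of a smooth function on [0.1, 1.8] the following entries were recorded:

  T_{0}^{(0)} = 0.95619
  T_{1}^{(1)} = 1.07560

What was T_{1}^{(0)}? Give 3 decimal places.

From T_{1}^{(1)} = (4·T_{1}^{(0)} − T_{0}^{(0)})/3, solve for T_{1}^{(0)}:
4·T_{1}^{(0)} = 3·1.07560 + 0.95619 = 4.18299
T_{1}^{(0)} = 1.04575

1.046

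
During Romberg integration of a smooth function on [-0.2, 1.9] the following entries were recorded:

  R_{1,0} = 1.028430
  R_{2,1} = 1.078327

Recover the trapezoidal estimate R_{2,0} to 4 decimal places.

From R_{2,1} = (4·R_{2,0} − R_{1,0})/3, solve for R_{2,0}:
4·R_{2,0} = 3·1.078327 + 1.028430 = 4.263411
R_{2,0} = 1.065853

1.0659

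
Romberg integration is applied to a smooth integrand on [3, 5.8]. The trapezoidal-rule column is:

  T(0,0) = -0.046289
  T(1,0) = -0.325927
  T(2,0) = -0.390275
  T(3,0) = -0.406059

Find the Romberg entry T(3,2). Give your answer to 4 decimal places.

-0.4113

T(2,1) = (4·(-0.390275) − (-0.325927)) / 3 = -0.411724
T(3,1) = -0.406059 + (-0.406059 − (-0.390275))/3 = -0.411320
T(3,2) = -0.411320 + (-0.411320 − (-0.411724))/15 = -0.411293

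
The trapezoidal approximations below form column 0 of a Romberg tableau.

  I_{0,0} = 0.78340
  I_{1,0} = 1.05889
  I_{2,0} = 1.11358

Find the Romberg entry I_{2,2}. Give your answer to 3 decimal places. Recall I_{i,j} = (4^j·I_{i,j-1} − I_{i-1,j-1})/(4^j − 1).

I_{1,1} = (4·1.05889 − 0.78340) / 3 = 1.15072
I_{2,1} = 1.11358 + (1.11358 − 1.05889)/3 = 1.13181
I_{2,2} = (16·1.13181 − 1.15072) / 15 = 1.13055

1.131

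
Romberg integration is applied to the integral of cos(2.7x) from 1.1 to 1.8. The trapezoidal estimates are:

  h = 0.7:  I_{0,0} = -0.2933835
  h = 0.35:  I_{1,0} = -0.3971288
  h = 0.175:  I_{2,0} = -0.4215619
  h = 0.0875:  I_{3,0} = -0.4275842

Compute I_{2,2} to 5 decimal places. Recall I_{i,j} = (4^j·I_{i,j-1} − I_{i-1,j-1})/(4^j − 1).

Richardson extrapolation on the trapezoidal column (denominator 4−1=3):
I_{1,1} = -0.3971288 + (-0.3971288 − (-0.2933835))/3 = -0.4317106
I_{2,1} = (4·(-0.4215619) − (-0.3971288)) / 3 = -0.4297063
I_{2,2} = -0.4297063 + (-0.4297063 − (-0.4317106))/15 = -0.4295727
(Column j=1 coincides with Simpson's rule on the same nodes.)

-0.42957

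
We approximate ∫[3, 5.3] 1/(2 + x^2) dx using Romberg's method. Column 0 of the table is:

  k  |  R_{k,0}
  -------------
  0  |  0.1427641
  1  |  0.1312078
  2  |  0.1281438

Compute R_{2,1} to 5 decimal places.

R_{2,1} = 0.1281438 + (0.1281438 − 0.1312078)/3 = 0.1271225

0.12712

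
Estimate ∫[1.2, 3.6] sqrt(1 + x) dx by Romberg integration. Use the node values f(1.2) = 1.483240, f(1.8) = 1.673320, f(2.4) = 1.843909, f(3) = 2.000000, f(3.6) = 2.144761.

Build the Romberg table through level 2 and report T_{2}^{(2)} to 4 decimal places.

T_{0}^{(0)} (trapezoid, 1 panel, h=2.4000): 4.353601
T_{1}^{(0)} (trapezoid, 2 panels, h=1.2000): 4.389491
T_{2}^{(0)} (trapezoid, 4 panels, h=0.6000): 4.398738
T_{1}^{(1)} = 4.389491 + (4.389491 − 4.353601)/3 = 4.401454
T_{2}^{(1)} = 4.398738 + (4.398738 − 4.389491)/3 = 4.401820
T_{2}^{(2)} = 4.401820 + (4.401820 − 4.401454)/15 = 4.401844

4.4018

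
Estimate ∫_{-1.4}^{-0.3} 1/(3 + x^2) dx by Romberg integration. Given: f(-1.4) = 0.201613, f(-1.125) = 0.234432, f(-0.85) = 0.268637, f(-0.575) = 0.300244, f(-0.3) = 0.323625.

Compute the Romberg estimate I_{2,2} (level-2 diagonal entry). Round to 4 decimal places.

0.2935

I_{0,0} (trapezoid, 1 panel, h=1.1000): 0.288881
I_{1,0} (trapezoid, 2 panels, h=0.5500): 0.292191
I_{2,0} (trapezoid, 4 panels, h=0.2750): 0.293131
I_{1,1} = 0.292191 + (0.292191 − 0.288881)/3 = 0.293294
I_{2,1} = 0.293131 + (0.293131 − 0.292191)/3 = 0.293444
I_{2,2} = 0.293444 + (0.293444 − 0.293294)/15 = 0.293454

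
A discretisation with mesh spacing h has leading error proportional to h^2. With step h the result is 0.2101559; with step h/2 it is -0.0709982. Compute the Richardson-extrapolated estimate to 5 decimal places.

-0.16472

Extrapolated value = (4·A(h/2) − A(h)) / (4 − 1)
= (4·(-0.0709982) − 0.2101559) / 3
= -0.4941487 / 3 = -0.1647162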